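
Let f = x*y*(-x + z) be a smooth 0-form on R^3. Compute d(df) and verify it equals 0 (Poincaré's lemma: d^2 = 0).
d(df) = 0

Step 1: df = sum_i (∂f/∂x_i) dx_i = (y*(-2*x + z)) dx + (x*(-x + z)) dy + (x*y) dz.
Step 2: Apply d again. Using the 1-form formula, the coefficient of dx ∧ dy in d(df) is ∂^2 f/∂x ∂y - ∂^2 f/∂y ∂x = (-2*x + z) - (-2*x + z) = 0 (equality of mixed partials for smooth f).
Similarly for dx ∧ dz and dy ∧ dz — all coefficients vanish. So d(df) = 0.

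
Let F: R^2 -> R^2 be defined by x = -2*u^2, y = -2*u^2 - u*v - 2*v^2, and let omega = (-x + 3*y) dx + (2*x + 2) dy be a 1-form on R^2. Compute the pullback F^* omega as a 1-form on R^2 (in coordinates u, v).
F^* omega = (32*u^3 + 16*u^2*v + 24*u*v^2 - 8*u - 2*v) du + (4*u^3 + 16*u^2*v - 2*u - 8*v) dv

Using F^*(f dg) = (f ∘ F) d(g ∘ F), substitute each coordinate x_i by F_i(u, v) in f_i, and replace dx_i by d F_i = (∂F_i/∂u) du + (∂F_i/∂v) dv.
  For the x component: f_1(F) = -4*u^2 - 3*u*v - 6*v^2; d F_1 = (-4*u) du + (0) dv
  For the y component: f_2(F) = 2 - 4*u^2; d F_2 = (-4*u - v) du + (-u - 4*v) dv
Combining and collecting du, dv coefficients:
  coeff of du: 32*u^3 + 16*u^2*v + 24*u*v^2 - 8*u - 2*v
  coeff of dv: 4*u^3 + 16*u^2*v - 2*u - 8*v
F^* omega = (32*u^3 + 16*u^2*v + 24*u*v^2 - 8*u - 2*v) du + (4*u^3 + 16*u^2*v - 2*u - 8*v) dv.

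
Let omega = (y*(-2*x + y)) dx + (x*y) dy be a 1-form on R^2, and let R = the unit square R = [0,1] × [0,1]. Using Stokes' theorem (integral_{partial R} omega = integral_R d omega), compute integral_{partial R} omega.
integral_(partial R) omega = 1/2

Stokes: integral_partial_R omega = integral_R d omega with d omega = (∂Q/∂x - ∂P/∂y) dx ∧ dy.
  ∂Q/∂x = y
  ∂P/∂y = -2*x + 2*y
  integrand = ∂Q/∂x - ∂P/∂y = 2*x - y.
Integrating over R: integral_0^1 integral_0^1 (2*x - y) dx dy = 1/2.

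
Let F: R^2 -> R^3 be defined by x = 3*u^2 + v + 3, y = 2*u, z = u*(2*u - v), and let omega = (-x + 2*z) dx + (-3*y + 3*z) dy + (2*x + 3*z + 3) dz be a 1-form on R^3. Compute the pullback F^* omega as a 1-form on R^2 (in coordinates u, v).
F^* omega = (54*u^3 - 36*u^2*v + 12*u^2 + 3*u*v^2 - 4*u*v + 6*u - 2*v^2 - 9*v) du + (-12*u^3 + 3*u^2*v + u^2 - 4*u*v - 9*u - v - 3) dv

Using F^*(f dg) = (f ∘ F) d(g ∘ F), substitute each coordinate x_i by F_i(u, v) in f_i, and replace dx_i by d F_i = (∂F_i/∂u) du + (∂F_i/∂v) dv.
  For the x component: f_1(F) = u^2 - 2*u*v - v - 3; d F_1 = (6*u) du + (1) dv
  For the y component: f_2(F) = 3*u*(2*u - v - 2); d F_2 = (2) du + (0) dv
  For the z component: f_3(F) = 12*u^2 - 3*u*v + 2*v + 9; d F_3 = (4*u - v) du + (-u) dv
Combining and collecting du, dv coefficients:
  coeff of du: 54*u^3 - 36*u^2*v + 12*u^2 + 3*u*v^2 - 4*u*v + 6*u - 2*v^2 - 9*v
  coeff of dv: -12*u^3 + 3*u^2*v + u^2 - 4*u*v - 9*u - v - 3
F^* omega = (54*u^3 - 36*u^2*v + 12*u^2 + 3*u*v^2 - 4*u*v + 6*u - 2*v^2 - 9*v) du + (-12*u^3 + 3*u^2*v + u^2 - 4*u*v - 9*u - v - 3) dv.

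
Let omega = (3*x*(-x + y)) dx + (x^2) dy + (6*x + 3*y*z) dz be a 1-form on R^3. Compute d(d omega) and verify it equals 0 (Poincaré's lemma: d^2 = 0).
d(d omega) = 0

Step 1: d omega = sum_{i<j} (∂f_j/∂x_i - ∂f_i/∂x_j) dx_i ∧ dx_j:
  coeff of dx ∧ dy: -x
  coeff of dx ∧ dz: 6
  coeff of dy ∧ dz: 3*z
Step 2: Apply d again to each 2-form coefficient. The only possible 3-form in R^3 is dx ∧ dy ∧ dz, with coefficient
  ∂(coeff of dy∧dz)/∂x - ∂(coeff of dx∧dz)/∂y + ∂(coeff of dx∧dy)/∂z
  = ∂/∂x (3*z) - ∂/∂y (6) + ∂/∂z (-x).
Each of these terms simplifies to sums of mixed partials that cancel in pairs. The result is 0 (by equality of mixed partials for smooth functions — Schwarz / Clairaut).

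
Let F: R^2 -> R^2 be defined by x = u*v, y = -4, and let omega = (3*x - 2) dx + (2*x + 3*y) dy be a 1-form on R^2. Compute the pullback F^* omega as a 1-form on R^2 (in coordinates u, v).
F^* omega = (v*(3*u*v - 2)) du + (u*(3*u*v - 2)) dv

Using F^*(f dg) = (f ∘ F) d(g ∘ F), substitute each coordinate x_i by F_i(u, v) in f_i, and replace dx_i by d F_i = (∂F_i/∂u) du + (∂F_i/∂v) dv.
  For the x component: f_1(F) = 3*u*v - 2; d F_1 = (v) du + (u) dv
  For the y component: f_2(F) = 2*u*v - 12; d F_2 = (0) du + (0) dv
Combining and collecting du, dv coefficients:
  coeff of du: v*(3*u*v - 2)
  coeff of dv: u*(3*u*v - 2)
F^* omega = (v*(3*u*v - 2)) du + (u*(3*u*v - 2)) dv.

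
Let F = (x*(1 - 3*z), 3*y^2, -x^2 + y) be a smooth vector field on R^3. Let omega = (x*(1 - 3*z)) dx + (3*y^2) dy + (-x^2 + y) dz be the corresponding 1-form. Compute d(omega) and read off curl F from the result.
d(omega) = (1) dy ∧ dz + (-x) dz ∧ dx + (0) dx ∧ dy; curl F = (1, -x, 0)

d omega = sum_{i<j} (∂f_j/∂x_i - ∂f_i/∂x_j) dx_i ∧ dx_j. Under the identification (dy ∧ dz, dz ∧ dx, dx ∧ dy) ↔ (e_x, e_y, e_z), the coefficients are exactly the components of curl F. Compute:
  ∂R/∂y - ∂Q/∂z = (1) - (0) = 1
  ∂P/∂z - ∂R/∂x = (-3*x) - (-2*x) = -x
  ∂Q/∂x - ∂P/∂y = (0) - (0) = 0.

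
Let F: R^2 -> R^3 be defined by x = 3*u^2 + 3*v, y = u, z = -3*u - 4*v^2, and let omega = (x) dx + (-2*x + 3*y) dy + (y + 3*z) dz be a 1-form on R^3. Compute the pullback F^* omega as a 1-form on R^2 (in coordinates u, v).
F^* omega = (18*u^3 - 6*u^2 + 18*u*v + 27*u + 36*v^2 - 6*v) du + (9*u^2 + 64*u*v + 96*v^3 + 9*v) dv

Using F^*(f dg) = (f ∘ F) d(g ∘ F), substitute each coordinate x_i by F_i(u, v) in f_i, and replace dx_i by d F_i = (∂F_i/∂u) du + (∂F_i/∂v) dv.
  For the x component: f_1(F) = 3*u^2 + 3*v; d F_1 = (6*u) du + (3) dv
  For the y component: f_2(F) = -6*u^2 + 3*u - 6*v; d F_2 = (1) du + (0) dv
  For the z component: f_3(F) = -8*u - 12*v^2; d F_3 = (-3) du + (-8*v) dv
Combining and collecting du, dv coefficients:
  coeff of du: 18*u^3 - 6*u^2 + 18*u*v + 27*u + 36*v^2 - 6*v
  coeff of dv: 9*u^2 + 64*u*v + 96*v^3 + 9*v
F^* omega = (18*u^3 - 6*u^2 + 18*u*v + 27*u + 36*v^2 - 6*v) du + (9*u^2 + 64*u*v + 96*v^3 + 9*v) dv.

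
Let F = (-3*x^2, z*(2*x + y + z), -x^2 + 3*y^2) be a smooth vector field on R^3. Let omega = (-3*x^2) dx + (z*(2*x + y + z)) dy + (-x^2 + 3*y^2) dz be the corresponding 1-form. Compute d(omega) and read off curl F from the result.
d(omega) = (-2*x + 5*y - 2*z) dy ∧ dz + (2*x) dz ∧ dx + (2*z) dx ∧ dy; curl F = (-2*x + 5*y - 2*z, 2*x, 2*z)

d omega = sum_{i<j} (∂f_j/∂x_i - ∂f_i/∂x_j) dx_i ∧ dx_j. Under the identification (dy ∧ dz, dz ∧ dx, dx ∧ dy) ↔ (e_x, e_y, e_z), the coefficients are exactly the components of curl F. Compute:
  ∂R/∂y - ∂Q/∂z = (6*y) - (2*x + y + 2*z) = -2*x + 5*y - 2*z
  ∂P/∂z - ∂R/∂x = (0) - (-2*x) = 2*x
  ∂Q/∂x - ∂P/∂y = (2*z) - (0) = 2*z.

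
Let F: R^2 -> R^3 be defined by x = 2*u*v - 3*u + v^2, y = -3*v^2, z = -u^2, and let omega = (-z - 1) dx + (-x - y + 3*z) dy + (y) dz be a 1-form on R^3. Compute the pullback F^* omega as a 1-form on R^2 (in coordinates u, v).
F^* omega = (2*u^2*v - 3*u^2 + 6*u*v^2 - 2*v + 3) du + (2*u^3 + 20*u^2*v + 12*u*v^2 - 18*u*v - 2*u - 12*v^3 - 2*v) dv

Using F^*(f dg) = (f ∘ F) d(g ∘ F), substitute each coordinate x_i by F_i(u, v) in f_i, and replace dx_i by d F_i = (∂F_i/∂u) du + (∂F_i/∂v) dv.
  For the x component: f_1(F) = u^2 - 1; d F_1 = (2*v - 3) du + (2*u + 2*v) dv
  For the y component: f_2(F) = -3*u^2 - 2*u*v + 3*u + 2*v^2; d F_2 = (0) du + (-6*v) dv
  For the z component: f_3(F) = -3*v^2; d F_3 = (-2*u) du + (0) dv
Combining and collecting du, dv coefficients:
  coeff of du: 2*u^2*v - 3*u^2 + 6*u*v^2 - 2*v + 3
  coeff of dv: 2*u^3 + 20*u^2*v + 12*u*v^2 - 18*u*v - 2*u - 12*v^3 - 2*v
F^* omega = (2*u^2*v - 3*u^2 + 6*u*v^2 - 2*v + 3) du + (2*u^3 + 20*u^2*v + 12*u*v^2 - 18*u*v - 2*u - 12*v^3 - 2*v) dv.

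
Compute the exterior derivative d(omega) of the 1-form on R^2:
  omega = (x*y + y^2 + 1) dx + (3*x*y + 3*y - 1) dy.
d(omega) = (-x + y) dx ∧ dy

For a 1-form omega = sum_i f_i dx_i, the exterior derivative is
  d(omega) = sum_{i < j} (∂f_j/∂x_i - ∂f_i/∂x_j) dx_i ∧ dx_j.
  coefficient of dx ∧ dy: ∂f_2/∂x - ∂f_1/∂y = ∂(3*x*y + 3*y - 1)/∂x - ∂(x*y + y^2 + 1)/∂y = -x + y
Assembling: d(omega) = (-x + y) dx ∧ dy.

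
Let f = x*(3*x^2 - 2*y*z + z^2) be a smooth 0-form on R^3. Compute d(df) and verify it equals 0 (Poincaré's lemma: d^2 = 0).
d(df) = 0

Step 1: df = sum_i (∂f/∂x_i) dx_i = (9*x^2 - 2*y*z + z^2) dx + (-2*x*z) dy + (2*x*(-y + z)) dz.
Step 2: Apply d again. Using the 1-form formula, the coefficient of dx ∧ dy in d(df) is ∂^2 f/∂x ∂y - ∂^2 f/∂y ∂x = (-2*z) - (-2*z) = 0 (equality of mixed partials for smooth f).
Similarly for dx ∧ dz and dy ∧ dz — all coefficients vanish. So d(df) = 0.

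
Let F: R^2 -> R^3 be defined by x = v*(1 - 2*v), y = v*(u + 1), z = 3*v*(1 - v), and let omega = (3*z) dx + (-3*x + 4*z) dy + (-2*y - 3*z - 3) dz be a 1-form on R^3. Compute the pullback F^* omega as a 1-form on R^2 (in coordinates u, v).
F^* omega = (v^2*(9 - 6*v)) du + (6*u*v^2 + 3*u*v - 18*v^3 + 42*v^2 + 3*v - 9) dv

Using F^*(f dg) = (f ∘ F) d(g ∘ F), substitute each coordinate x_i by F_i(u, v) in f_i, and replace dx_i by d F_i = (∂F_i/∂u) du + (∂F_i/∂v) dv.
  For the x component: f_1(F) = 9*v*(1 - v); d F_1 = (0) du + (1 - 4*v) dv
  For the y component: f_2(F) = 3*v*(3 - 2*v); d F_2 = (v) du + (u + 1) dv
  For the z component: f_3(F) = -2*u*v + 9*v^2 - 11*v - 3; d F_3 = (0) du + (3 - 6*v) dv
Combining and collecting du, dv coefficients:
  coeff of du: v^2*(9 - 6*v)
  coeff of dv: 6*u*v^2 + 3*u*v - 18*v^3 + 42*v^2 + 3*v - 9
F^* omega = (v^2*(9 - 6*v)) du + (6*u*v^2 + 3*u*v - 18*v^3 + 42*v^2 + 3*v - 9) dv.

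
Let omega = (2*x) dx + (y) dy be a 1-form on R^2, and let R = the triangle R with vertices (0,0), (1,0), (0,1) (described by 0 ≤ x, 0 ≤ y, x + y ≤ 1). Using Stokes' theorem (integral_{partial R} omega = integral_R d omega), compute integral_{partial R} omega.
integral_(partial R) omega = 0

Stokes: integral_partial_R omega = integral_R d omega with d omega = (∂Q/∂x - ∂P/∂y) dx ∧ dy.
  ∂Q/∂x = 0
  ∂P/∂y = 0
  integrand = ∂Q/∂x - ∂P/∂y = 0.
Integrating over R: integral_0^1 integral_0^{1-x} (0) dy dx = 0.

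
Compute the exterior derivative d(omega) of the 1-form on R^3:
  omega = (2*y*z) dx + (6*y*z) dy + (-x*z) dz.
d(omega) = (-2*z) dx ∧ dy + (-2*y - z) dx ∧ dz + (-6*y) dy ∧ dz

For a 1-form omega = sum_i f_i dx_i, the exterior derivative is
  d(omega) = sum_{i < j} (∂f_j/∂x_i - ∂f_i/∂x_j) dx_i ∧ dx_j.
  coefficient of dx ∧ dy: ∂f_2/∂x - ∂f_1/∂y = ∂(6*y*z)/∂x - ∂(2*y*z)/∂y = -2*z
  coefficient of dx ∧ dz: ∂f_3/∂x - ∂f_1/∂z = ∂(-x*z)/∂x - ∂(2*y*z)/∂z = -2*y - z
  coefficient of dy ∧ dz: ∂f_3/∂y - ∂f_2/∂z = ∂(-x*z)/∂y - ∂(6*y*z)/∂z = -6*y
Assembling: d(omega) = (-2*z) dx ∧ dy + (-2*y - z) dx ∧ dz + (-6*y) dy ∧ dz.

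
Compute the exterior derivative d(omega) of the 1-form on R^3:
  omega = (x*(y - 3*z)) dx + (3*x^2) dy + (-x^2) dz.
d(omega) = (5*x) dx ∧ dy + (x) dx ∧ dz

For a 1-form omega = sum_i f_i dx_i, the exterior derivative is
  d(omega) = sum_{i < j} (∂f_j/∂x_i - ∂f_i/∂x_j) dx_i ∧ dx_j.
  coefficient of dx ∧ dy: ∂f_2/∂x - ∂f_1/∂y = ∂(3*x^2)/∂x - ∂(x*(y - 3*z))/∂y = 5*x
  coefficient of dx ∧ dz: ∂f_3/∂x - ∂f_1/∂z = ∂(-x^2)/∂x - ∂(x*(y - 3*z))/∂z = x
Assembling: d(omega) = (5*x) dx ∧ dy + (x) dx ∧ dz.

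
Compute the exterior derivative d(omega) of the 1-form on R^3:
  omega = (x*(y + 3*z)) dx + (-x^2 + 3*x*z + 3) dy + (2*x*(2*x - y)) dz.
d(omega) = (-3*x + 3*z) dx ∧ dy + (5*x - 2*y) dx ∧ dz + (-5*x) dy ∧ dz

For a 1-form omega = sum_i f_i dx_i, the exterior derivative is
  d(omega) = sum_{i < j} (∂f_j/∂x_i - ∂f_i/∂x_j) dx_i ∧ dx_j.
  coefficient of dx ∧ dy: ∂f_2/∂x - ∂f_1/∂y = ∂(-x^2 + 3*x*z + 3)/∂x - ∂(x*(y + 3*z))/∂y = -3*x + 3*z
  coefficient of dx ∧ dz: ∂f_3/∂x - ∂f_1/∂z = ∂(2*x*(2*x - y))/∂x - ∂(x*(y + 3*z))/∂z = 5*x - 2*y
  coefficient of dy ∧ dz: ∂f_3/∂y - ∂f_2/∂z = ∂(2*x*(2*x - y))/∂y - ∂(-x^2 + 3*x*z + 3)/∂z = -5*x
Assembling: d(omega) = (-3*x + 3*z) dx ∧ dy + (5*x - 2*y) dx ∧ dz + (-5*x) dy ∧ dz.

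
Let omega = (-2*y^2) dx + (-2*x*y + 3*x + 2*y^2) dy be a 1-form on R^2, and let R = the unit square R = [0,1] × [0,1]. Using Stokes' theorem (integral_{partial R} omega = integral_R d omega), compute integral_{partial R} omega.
integral_(partial R) omega = 4

Stokes: integral_partial_R omega = integral_R d omega with d omega = (∂Q/∂x - ∂P/∂y) dx ∧ dy.
  ∂Q/∂x = 3 - 2*y
  ∂P/∂y = -4*y
  integrand = ∂Q/∂x - ∂P/∂y = 2*y + 3.
Integrating over R: integral_0^1 integral_0^1 (2*y + 3) dx dy = 4.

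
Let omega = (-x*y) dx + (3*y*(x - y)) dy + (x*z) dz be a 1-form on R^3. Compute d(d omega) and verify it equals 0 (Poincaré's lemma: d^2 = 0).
d(d omega) = 0

Step 1: d omega = sum_{i<j} (∂f_j/∂x_i - ∂f_i/∂x_j) dx_i ∧ dx_j:
  coeff of dx ∧ dy: x + 3*y
  coeff of dx ∧ dz: z
  coeff of dy ∧ dz: 0
Step 2: Apply d again to each 2-form coefficient. The only possible 3-form in R^3 is dx ∧ dy ∧ dz, with coefficient
  ∂(coeff of dy∧dz)/∂x - ∂(coeff of dx∧dz)/∂y + ∂(coeff of dx∧dy)/∂z
  = ∂/∂x (0) - ∂/∂y (z) + ∂/∂z (x + 3*y).
Each of these terms simplifies to sums of mixed partials that cancel in pairs. The result is 0 (by equality of mixed partials for smooth functions — Schwarz / Clairaut).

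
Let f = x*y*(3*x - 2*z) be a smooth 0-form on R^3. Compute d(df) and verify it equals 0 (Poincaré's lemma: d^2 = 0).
d(df) = 0

Step 1: df = sum_i (∂f/∂x_i) dx_i = (2*y*(3*x - z)) dx + (x*(3*x - 2*z)) dy + (-2*x*y) dz.
Step 2: Apply d again. Using the 1-form formula, the coefficient of dx ∧ dy in d(df) is ∂^2 f/∂x ∂y - ∂^2 f/∂y ∂x = (6*x - 2*z) - (6*x - 2*z) = 0 (equality of mixed partials for smooth f).
Similarly for dx ∧ dz and dy ∧ dz — all coefficients vanish. So d(df) = 0.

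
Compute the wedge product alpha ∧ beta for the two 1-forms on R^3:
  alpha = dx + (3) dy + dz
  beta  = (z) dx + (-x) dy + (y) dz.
alpha ∧ beta = (-x - 3*z) dx ∧ dy + (y - z) dx ∧ dz + (x + 3*y) dy ∧ dz

Distribute the wedge, using dx_i ∧ dx_j = -dx_j ∧ dx_i and dx_i ∧ dx_i = 0. For each pair (i, j) with i < j, the coefficient of dx_i ∧ dx_j in alpha ∧ beta is (alpha_i * beta_j - alpha_j * beta_i). Collecting: alpha ∧ beta = (-x - 3*z) dx ∧ dy + (y - z) dx ∧ dz + (x + 3*y) dy ∧ dz.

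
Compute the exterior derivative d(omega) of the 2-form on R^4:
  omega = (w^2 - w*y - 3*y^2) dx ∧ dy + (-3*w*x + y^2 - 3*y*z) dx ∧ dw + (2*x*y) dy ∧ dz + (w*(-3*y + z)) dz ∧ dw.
d(omega) = (2*w - 3*y + 3*z) dx ∧ dy ∧ dw + (3*y) dx ∧ dz ∧ dw + (2*y) dx ∧ dy ∧ dz + (-3*w) dy ∧ dz ∧ dw

For a 2-form omega = sum_{i<j} g_{ij} dx_i ∧ dx_j, the exterior derivative is
  d(omega) = sum_{i<j} d(g_{ij}) ∧ dx_i ∧ dx_j = sum_{i<j, k} (∂g_{ij}/∂x_k) dx_k ∧ dx_i ∧ dx_j.
Expand each term, using dx_k ∧ dx_i ∧ dx_j = sgn(permutation) dx_{(a)} ∧ dx_{(b)} ∧ dx_{(c)} with (a < b < c) sorted:
  d(w^2 - w*y - 3*y^2) includes (∂/∂w)(w^2 - w*y - 3*y^2) dw = (2*w - y) dw, which multiplied by dx ∧ dy gives (2*w - y) dx ∧ dy ∧ dw
  d(-3*w*x + y^2 - 3*y*z) includes (∂/∂y)(-3*w*x + y^2 - 3*y*z) dy = (2*y - 3*z) dy, which multiplied by dx ∧ dw gives (-2*y + 3*z) dx ∧ dy ∧ dw
  d(-3*w*x + y^2 - 3*y*z) includes (∂/∂z)(-3*w*x + y^2 - 3*y*z) dz = (-3*y) dz, which multiplied by dx ∧ dw gives (3*y) dx ∧ dz ∧ dw
  d(2*x*y) includes (∂/∂x)(2*x*y) dx = (2*y) dx, which multiplied by dy ∧ dz gives (2*y) dx ∧ dy ∧ dz
  d(w*(-3*y + z)) includes (∂/∂y)(w*(-3*y + z)) dy = (-3*w) dy, which multiplied by dz ∧ dw gives (-3*w) dy ∧ dz ∧ dw
Collecting like 3-forms: d(omega) = (2*w - 3*y + 3*z) dx ∧ dy ∧ dw + (3*y) dx ∧ dz ∧ dw + (2*y) dx ∧ dy ∧ dz + (-3*w) dy ∧ dz ∧ dw.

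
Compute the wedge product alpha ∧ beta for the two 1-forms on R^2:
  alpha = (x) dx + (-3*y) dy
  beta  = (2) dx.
alpha ∧ beta = (6*y) dx ∧ dy

Distribute the wedge, using dx_i ∧ dx_j = -dx_j ∧ dx_i and dx_i ∧ dx_i = 0. For each pair (i, j) with i < j, the coefficient of dx_i ∧ dx_j in alpha ∧ beta is (alpha_i * beta_j - alpha_j * beta_i). Collecting: alpha ∧ beta = (6*y) dx ∧ dy.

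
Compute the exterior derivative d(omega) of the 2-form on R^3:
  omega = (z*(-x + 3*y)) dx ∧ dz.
d(omega) = (-3*z) dx ∧ dy ∧ dz

For a 2-form omega = sum_{i<j} g_{ij} dx_i ∧ dx_j, the exterior derivative is
  d(omega) = sum_{i<j} d(g_{ij}) ∧ dx_i ∧ dx_j = sum_{i<j, k} (∂g_{ij}/∂x_k) dx_k ∧ dx_i ∧ dx_j.
Expand each term, using dx_k ∧ dx_i ∧ dx_j = sgn(permutation) dx_{(a)} ∧ dx_{(b)} ∧ dx_{(c)} with (a < b < c) sorted:
  d(z*(-x + 3*y)) includes (∂/∂y)(z*(-x + 3*y)) dy = (3*z) dy, which multiplied by dx ∧ dz gives (-3*z) dx ∧ dy ∧ dz
Collecting like 3-forms: d(omega) = (-3*z) dx ∧ dy ∧ dz.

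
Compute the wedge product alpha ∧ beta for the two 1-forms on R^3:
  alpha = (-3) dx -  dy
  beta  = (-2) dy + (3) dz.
alpha ∧ beta = (6) dx ∧ dy + (-9) dx ∧ dz + (-3) dy ∧ dz

Distribute the wedge, using dx_i ∧ dx_j = -dx_j ∧ dx_i and dx_i ∧ dx_i = 0. For each pair (i, j) with i < j, the coefficient of dx_i ∧ dx_j in alpha ∧ beta is (alpha_i * beta_j - alpha_j * beta_i). Collecting: alpha ∧ beta = (6) dx ∧ dy + (-9) dx ∧ dz + (-3) dy ∧ dz.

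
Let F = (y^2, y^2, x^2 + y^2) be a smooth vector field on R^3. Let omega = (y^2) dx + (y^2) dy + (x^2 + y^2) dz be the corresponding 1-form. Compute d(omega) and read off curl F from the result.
d(omega) = (2*y) dy ∧ dz + (-2*x) dz ∧ dx + (-2*y) dx ∧ dy; curl F = (2*y, -2*x, -2*y)

d omega = sum_{i<j} (∂f_j/∂x_i - ∂f_i/∂x_j) dx_i ∧ dx_j. Under the identification (dy ∧ dz, dz ∧ dx, dx ∧ dy) ↔ (e_x, e_y, e_z), the coefficients are exactly the components of curl F. Compute:
  ∂R/∂y - ∂Q/∂z = (2*y) - (0) = 2*y
  ∂P/∂z - ∂R/∂x = (0) - (2*x) = -2*x
  ∂Q/∂x - ∂P/∂y = (0) - (2*y) = -2*y.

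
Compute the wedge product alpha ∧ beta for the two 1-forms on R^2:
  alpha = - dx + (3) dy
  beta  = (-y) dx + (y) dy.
alpha ∧ beta = (2*y) dx ∧ dy

Distribute the wedge, using dx_i ∧ dx_j = -dx_j ∧ dx_i and dx_i ∧ dx_i = 0. For each pair (i, j) with i < j, the coefficient of dx_i ∧ dx_j in alpha ∧ beta is (alpha_i * beta_j - alpha_j * beta_i). Collecting: alpha ∧ beta = (2*y) dx ∧ dy.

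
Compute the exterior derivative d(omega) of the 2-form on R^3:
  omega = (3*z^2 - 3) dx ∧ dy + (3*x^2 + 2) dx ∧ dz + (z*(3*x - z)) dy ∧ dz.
d(omega) = (9*z) dx ∧ dy ∧ dz

For a 2-form omega = sum_{i<j} g_{ij} dx_i ∧ dx_j, the exterior derivative is
  d(omega) = sum_{i<j} d(g_{ij}) ∧ dx_i ∧ dx_j = sum_{i<j, k} (∂g_{ij}/∂x_k) dx_k ∧ dx_i ∧ dx_j.
Expand each term, using dx_k ∧ dx_i ∧ dx_j = sgn(permutation) dx_{(a)} ∧ dx_{(b)} ∧ dx_{(c)} with (a < b < c) sorted:
  d(3*z^2 - 3) includes (∂/∂z)(3*z^2 - 3) dz = (6*z) dz, which multiplied by dx ∧ dy gives (6*z) dx ∧ dy ∧ dz
  d(z*(3*x - z)) includes (∂/∂x)(z*(3*x - z)) dx = (3*z) dx, which multiplied by dy ∧ dz gives (3*z) dx ∧ dy ∧ dz
Collecting like 3-forms: d(omega) = (9*z) dx ∧ dy ∧ dz.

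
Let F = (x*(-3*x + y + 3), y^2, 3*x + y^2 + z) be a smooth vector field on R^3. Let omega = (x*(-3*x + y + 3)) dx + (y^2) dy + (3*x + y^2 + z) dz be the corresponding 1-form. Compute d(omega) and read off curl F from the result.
d(omega) = (2*y) dy ∧ dz + (-3) dz ∧ dx + (-x) dx ∧ dy; curl F = (2*y, -3, -x)

d omega = sum_{i<j} (∂f_j/∂x_i - ∂f_i/∂x_j) dx_i ∧ dx_j. Under the identification (dy ∧ dz, dz ∧ dx, dx ∧ dy) ↔ (e_x, e_y, e_z), the coefficients are exactly the components of curl F. Compute:
  ∂R/∂y - ∂Q/∂z = (2*y) - (0) = 2*y
  ∂P/∂z - ∂R/∂x = (0) - (3) = -3
  ∂Q/∂x - ∂P/∂y = (0) - (x) = -x.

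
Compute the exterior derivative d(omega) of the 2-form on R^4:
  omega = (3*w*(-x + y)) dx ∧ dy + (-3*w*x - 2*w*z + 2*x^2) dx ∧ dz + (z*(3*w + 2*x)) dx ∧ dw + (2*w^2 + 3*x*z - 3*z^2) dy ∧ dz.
d(omega) = (-3*x + 3*y) dx ∧ dy ∧ dw + (-3*w - 5*x - 2*z) dx ∧ dz ∧ dw + (3*z) dx ∧ dy ∧ dz + (4*w) dy ∧ dz ∧ dw

For a 2-form omega = sum_{i<j} g_{ij} dx_i ∧ dx_j, the exterior derivative is
  d(omega) = sum_{i<j} d(g_{ij}) ∧ dx_i ∧ dx_j = sum_{i<j, k} (∂g_{ij}/∂x_k) dx_k ∧ dx_i ∧ dx_j.
Expand each term, using dx_k ∧ dx_i ∧ dx_j = sgn(permutation) dx_{(a)} ∧ dx_{(b)} ∧ dx_{(c)} with (a < b < c) sorted:
  d(3*w*(-x + y)) includes (∂/∂w)(3*w*(-x + y)) dw = (-3*x + 3*y) dw, which multiplied by dx ∧ dy gives (-3*x + 3*y) dx ∧ dy ∧ dw
  d(-3*w*x - 2*w*z + 2*x^2) includes (∂/∂w)(-3*w*x - 2*w*z + 2*x^2) dw = (-3*x - 2*z) dw, which multiplied by dx ∧ dz gives (-3*x - 2*z) dx ∧ dz ∧ dw
  d(z*(3*w + 2*x)) includes (∂/∂z)(z*(3*w + 2*x)) dz = (3*w + 2*x) dz, which multiplied by dx ∧ dw gives (-3*w - 2*x) dx ∧ dz ∧ dw
  d(2*w^2 + 3*x*z - 3*z^2) includes (∂/∂x)(2*w^2 + 3*x*z - 3*z^2) dx = (3*z) dx, which multiplied by dy ∧ dz gives (3*z) dx ∧ dy ∧ dz
  d(2*w^2 + 3*x*z - 3*z^2) includes (∂/∂w)(2*w^2 + 3*x*z - 3*z^2) dw = (4*w) dw, which multiplied by dy ∧ dz gives (4*w) dy ∧ dz ∧ dw
Collecting like 3-forms: d(omega) = (-3*x + 3*y) dx ∧ dy ∧ dw + (-3*w - 5*x - 2*z) dx ∧ dz ∧ dw + (3*z) dx ∧ dy ∧ dz + (4*w) dy ∧ dz ∧ dw.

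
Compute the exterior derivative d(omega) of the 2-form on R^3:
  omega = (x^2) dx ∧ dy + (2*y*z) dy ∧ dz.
d(omega) = 0

For a 2-form omega = sum_{i<j} g_{ij} dx_i ∧ dx_j, the exterior derivative is
  d(omega) = sum_{i<j} d(g_{ij}) ∧ dx_i ∧ dx_j = sum_{i<j, k} (∂g_{ij}/∂x_k) dx_k ∧ dx_i ∧ dx_j.
Expand each term, using dx_k ∧ dx_i ∧ dx_j = sgn(permutation) dx_{(a)} ∧ dx_{(b)} ∧ dx_{(c)} with (a < b < c) sorted:

Collecting like 3-forms: d(omega) = 0.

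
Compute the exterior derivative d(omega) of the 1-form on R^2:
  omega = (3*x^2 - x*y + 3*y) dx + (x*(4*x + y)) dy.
d(omega) = (9*x + y - 3) dx ∧ dy

For a 1-form omega = sum_i f_i dx_i, the exterior derivative is
  d(omega) = sum_{i < j} (∂f_j/∂x_i - ∂f_i/∂x_j) dx_i ∧ dx_j.
  coefficient of dx ∧ dy: ∂f_2/∂x - ∂f_1/∂y = ∂(x*(4*x + y))/∂x - ∂(3*x^2 - x*y + 3*y)/∂y = 9*x + y - 3
Assembling: d(omega) = (9*x + y - 3) dx ∧ dy.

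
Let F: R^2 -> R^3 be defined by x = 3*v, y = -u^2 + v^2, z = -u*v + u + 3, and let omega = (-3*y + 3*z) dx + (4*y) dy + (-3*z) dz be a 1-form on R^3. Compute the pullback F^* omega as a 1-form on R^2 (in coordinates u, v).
F^* omega = (8*u^3 - 11*u*v^2 + 6*u*v - 3*u + 9*v - 9) du + (-11*u^2*v + 12*u^2 - 9*u*v + 18*u + 8*v^3 - 9*v^2 + 27) dv

Using F^*(f dg) = (f ∘ F) d(g ∘ F), substitute each coordinate x_i by F_i(u, v) in f_i, and replace dx_i by d F_i = (∂F_i/∂u) du + (∂F_i/∂v) dv.
  For the x component: f_1(F) = 3*u^2 - 3*u*v + 3*u - 3*v^2 + 9; d F_1 = (0) du + (3) dv
  For the y component: f_2(F) = -4*u^2 + 4*v^2; d F_2 = (-2*u) du + (2*v) dv
  For the z component: f_3(F) = 3*u*v - 3*u - 9; d F_3 = (1 - v) du + (-u) dv
Combining and collecting du, dv coefficients:
  coeff of du: 8*u^3 - 11*u*v^2 + 6*u*v - 3*u + 9*v - 9
  coeff of dv: -11*u^2*v + 12*u^2 - 9*u*v + 18*u + 8*v^3 - 9*v^2 + 27
F^* omega = (8*u^3 - 11*u*v^2 + 6*u*v - 3*u + 9*v - 9) du + (-11*u^2*v + 12*u^2 - 9*u*v + 18*u + 8*v^3 - 9*v^2 + 27) dv.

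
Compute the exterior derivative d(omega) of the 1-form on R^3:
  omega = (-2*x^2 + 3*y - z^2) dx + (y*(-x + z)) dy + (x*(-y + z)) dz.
d(omega) = (-y - 3) dx ∧ dy + (-y + 3*z) dx ∧ dz + (-x - y) dy ∧ dz

For a 1-form omega = sum_i f_i dx_i, the exterior derivative is
  d(omega) = sum_{i < j} (∂f_j/∂x_i - ∂f_i/∂x_j) dx_i ∧ dx_j.
  coefficient of dx ∧ dy: ∂f_2/∂x - ∂f_1/∂y = ∂(y*(-x + z))/∂x - ∂(-2*x^2 + 3*y - z^2)/∂y = -y - 3
  coefficient of dx ∧ dz: ∂f_3/∂x - ∂f_1/∂z = ∂(x*(-y + z))/∂x - ∂(-2*x^2 + 3*y - z^2)/∂z = -y + 3*z
  coefficient of dy ∧ dz: ∂f_3/∂y - ∂f_2/∂z = ∂(x*(-y + z))/∂y - ∂(y*(-x + z))/∂z = -x - y
Assembling: d(omega) = (-y - 3) dx ∧ dy + (-y + 3*z) dx ∧ dz + (-x - y) dy ∧ dz.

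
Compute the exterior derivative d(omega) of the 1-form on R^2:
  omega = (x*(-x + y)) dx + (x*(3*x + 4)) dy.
d(omega) = (5*x + 4) dx ∧ dy

For a 1-form omega = sum_i f_i dx_i, the exterior derivative is
  d(omega) = sum_{i < j} (∂f_j/∂x_i - ∂f_i/∂x_j) dx_i ∧ dx_j.
  coefficient of dx ∧ dy: ∂f_2/∂x - ∂f_1/∂y = ∂(x*(3*x + 4))/∂x - ∂(x*(-x + y))/∂y = 5*x + 4
Assembling: d(omega) = (5*x + 4) dx ∧ dy.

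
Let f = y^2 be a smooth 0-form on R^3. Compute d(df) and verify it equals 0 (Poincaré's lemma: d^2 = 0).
d(df) = 0

Step 1: df = sum_i (∂f/∂x_i) dx_i = (0) dx + (2*y) dy + (0) dz.
Step 2: Apply d again. Using the 1-form formula, the coefficient of dx ∧ dy in d(df) is ∂^2 f/∂x ∂y - ∂^2 f/∂y ∂x = (0) - (0) = 0 (equality of mixed partials for smooth f).
Similarly for dx ∧ dz and dy ∧ dz — all coefficients vanish. So d(df) = 0.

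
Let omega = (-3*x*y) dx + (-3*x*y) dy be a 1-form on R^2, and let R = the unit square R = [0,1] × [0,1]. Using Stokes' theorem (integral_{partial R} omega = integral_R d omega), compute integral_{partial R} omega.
integral_(partial R) omega = 0

Stokes: integral_partial_R omega = integral_R d omega with d omega = (∂Q/∂x - ∂P/∂y) dx ∧ dy.
  ∂Q/∂x = -3*y
  ∂P/∂y = -3*x
  integrand = ∂Q/∂x - ∂P/∂y = 3*x - 3*y.
Integrating over R: integral_0^1 integral_0^1 (3*x - 3*y) dx dy = 0.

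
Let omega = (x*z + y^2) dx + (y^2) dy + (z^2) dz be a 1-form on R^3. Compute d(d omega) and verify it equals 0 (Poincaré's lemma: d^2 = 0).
d(d omega) = 0

Step 1: d omega = sum_{i<j} (∂f_j/∂x_i - ∂f_i/∂x_j) dx_i ∧ dx_j:
  coeff of dx ∧ dy: -2*y
  coeff of dx ∧ dz: -x
  coeff of dy ∧ dz: 0
Step 2: Apply d again to each 2-form coefficient. The only possible 3-form in R^3 is dx ∧ dy ∧ dz, with coefficient
  ∂(coeff of dy∧dz)/∂x - ∂(coeff of dx∧dz)/∂y + ∂(coeff of dx∧dy)/∂z
  = ∂/∂x (0) - ∂/∂y (-x) + ∂/∂z (-2*y).
Each of these terms simplifies to sums of mixed partials that cancel in pairs. The result is 0 (by equality of mixed partials for smooth functions — Schwarz / Clairaut).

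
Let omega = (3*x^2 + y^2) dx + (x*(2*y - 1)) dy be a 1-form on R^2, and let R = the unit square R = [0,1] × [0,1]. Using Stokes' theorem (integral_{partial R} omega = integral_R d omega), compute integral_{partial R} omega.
integral_(partial R) omega = -1

Stokes: integral_partial_R omega = integral_R d omega with d omega = (∂Q/∂x - ∂P/∂y) dx ∧ dy.
  ∂Q/∂x = 2*y - 1
  ∂P/∂y = 2*y
  integrand = ∂Q/∂x - ∂P/∂y = -1.
Integrating over R: integral_0^1 integral_0^1 (-1) dx dy = -1.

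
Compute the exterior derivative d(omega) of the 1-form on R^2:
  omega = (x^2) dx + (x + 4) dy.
d(omega) = (1) dx ∧ dy

For a 1-form omega = sum_i f_i dx_i, the exterior derivative is
  d(omega) = sum_{i < j} (∂f_j/∂x_i - ∂f_i/∂x_j) dx_i ∧ dx_j.
  coefficient of dx ∧ dy: ∂f_2/∂x - ∂f_1/∂y = ∂(x + 4)/∂x - ∂(x^2)/∂y = 1
Assembling: d(omega) = (1) dx ∧ dy.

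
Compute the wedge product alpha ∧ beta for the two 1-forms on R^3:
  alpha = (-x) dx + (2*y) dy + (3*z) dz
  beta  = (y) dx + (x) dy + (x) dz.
alpha ∧ beta = (-x^2 - 2*y^2) dx ∧ dy + (-x^2 - 3*y*z) dx ∧ dz + (x*(2*y - 3*z)) dy ∧ dz

Distribute the wedge, using dx_i ∧ dx_j = -dx_j ∧ dx_i and dx_i ∧ dx_i = 0. For each pair (i, j) with i < j, the coefficient of dx_i ∧ dx_j in alpha ∧ beta is (alpha_i * beta_j - alpha_j * beta_i). Collecting: alpha ∧ beta = (-x^2 - 2*y^2) dx ∧ dy + (-x^2 - 3*y*z) dx ∧ dz + (x*(2*y - 3*z)) dy ∧ dz.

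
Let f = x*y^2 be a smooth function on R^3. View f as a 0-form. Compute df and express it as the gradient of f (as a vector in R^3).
df = (y^2) dx + (2*x*y) dy + (0) dz; grad f = (y^2, 2*x*y, 0)

For a 0-form f, d f = (∂f/∂x) dx + (∂f/∂y) dy + (∂f/∂z) dz. The components of the vector representation are exactly the entries of grad f in Cartesian coordinates:
  ∂f/∂x = y^2
  ∂f/∂y = 2*x*y
  ∂f/∂z = 0.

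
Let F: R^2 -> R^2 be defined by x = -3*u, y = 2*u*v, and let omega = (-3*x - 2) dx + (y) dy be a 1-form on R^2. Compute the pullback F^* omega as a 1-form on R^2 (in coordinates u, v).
F^* omega = (4*u*v^2 - 27*u + 6) du + (4*u^2*v) dv

Using F^*(f dg) = (f ∘ F) d(g ∘ F), substitute each coordinate x_i by F_i(u, v) in f_i, and replace dx_i by d F_i = (∂F_i/∂u) du + (∂F_i/∂v) dv.
  For the x component: f_1(F) = 9*u - 2; d F_1 = (-3) du + (0) dv
  For the y component: f_2(F) = 2*u*v; d F_2 = (2*v) du + (2*u) dv
Combining and collecting du, dv coefficients:
  coeff of du: 4*u*v^2 - 27*u + 6
  coeff of dv: 4*u^2*v
F^* omega = (4*u*v^2 - 27*u + 6) du + (4*u^2*v) dv.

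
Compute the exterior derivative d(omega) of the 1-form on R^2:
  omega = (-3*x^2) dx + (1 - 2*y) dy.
d(omega) = 0

For a 1-form omega = sum_i f_i dx_i, the exterior derivative is
  d(omega) = sum_{i < j} (∂f_j/∂x_i - ∂f_i/∂x_j) dx_i ∧ dx_j.

Assembling: d(omega) = 0.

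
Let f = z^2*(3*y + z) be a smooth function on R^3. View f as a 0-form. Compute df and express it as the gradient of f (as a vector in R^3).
df = (0) dx + (3*z^2) dy + (3*z*(2*y + z)) dz; grad f = (0, 3*z^2, 3*z*(2*y + z))

For a 0-form f, d f = (∂f/∂x) dx + (∂f/∂y) dy + (∂f/∂z) dz. The components of the vector representation are exactly the entries of grad f in Cartesian coordinates:
  ∂f/∂x = 0
  ∂f/∂y = 3*z^2
  ∂f/∂z = 3*z*(2*y + z).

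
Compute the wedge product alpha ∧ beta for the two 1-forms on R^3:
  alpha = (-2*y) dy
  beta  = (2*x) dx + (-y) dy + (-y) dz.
alpha ∧ beta = (4*x*y) dx ∧ dy + (2*y^2) dy ∧ dz

Distribute the wedge, using dx_i ∧ dx_j = -dx_j ∧ dx_i and dx_i ∧ dx_i = 0. For each pair (i, j) with i < j, the coefficient of dx_i ∧ dx_j in alpha ∧ beta is (alpha_i * beta_j - alpha_j * beta_i). Collecting: alpha ∧ beta = (4*x*y) dx ∧ dy + (2*y^2) dy ∧ dz.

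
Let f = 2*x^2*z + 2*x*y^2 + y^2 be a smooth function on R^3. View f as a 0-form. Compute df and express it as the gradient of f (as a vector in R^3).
df = (4*x*z + 2*y^2) dx + (2*y*(2*x + 1)) dy + (2*x^2) dz; grad f = (4*x*z + 2*y^2, 2*y*(2*x + 1), 2*x^2)

For a 0-form f, d f = (∂f/∂x) dx + (∂f/∂y) dy + (∂f/∂z) dz. The components of the vector representation are exactly the entries of grad f in Cartesian coordinates:
  ∂f/∂x = 4*x*z + 2*y^2
  ∂f/∂y = 2*y*(2*x + 1)
  ∂f/∂z = 2*x^2.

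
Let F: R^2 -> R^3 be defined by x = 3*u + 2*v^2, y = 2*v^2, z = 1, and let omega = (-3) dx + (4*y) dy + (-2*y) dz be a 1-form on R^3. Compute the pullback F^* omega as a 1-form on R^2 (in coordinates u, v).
F^* omega = (-9) du + (32*v^3 - 12*v) dv

Using F^*(f dg) = (f ∘ F) d(g ∘ F), substitute each coordinate x_i by F_i(u, v) in f_i, and replace dx_i by d F_i = (∂F_i/∂u) du + (∂F_i/∂v) dv.
  For the x component: f_1(F) = -3; d F_1 = (3) du + (4*v) dv
  For the y component: f_2(F) = 8*v^2; d F_2 = (0) du + (4*v) dv
  For the z component: f_3(F) = -4*v^2; d F_3 = (0) du + (0) dv
Combining and collecting du, dv coefficients:
  coeff of du: -9
  coeff of dv: 32*v^3 - 12*v
F^* omega = (-9) du + (32*v^3 - 12*v) dv.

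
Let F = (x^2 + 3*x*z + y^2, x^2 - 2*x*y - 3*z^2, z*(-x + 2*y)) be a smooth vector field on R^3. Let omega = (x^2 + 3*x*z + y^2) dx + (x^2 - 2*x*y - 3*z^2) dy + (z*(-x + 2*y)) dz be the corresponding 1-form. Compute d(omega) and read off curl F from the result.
d(omega) = (8*z) dy ∧ dz + (3*x + z) dz ∧ dx + (2*x - 4*y) dx ∧ dy; curl F = (8*z, 3*x + z, 2*x - 4*y)

d omega = sum_{i<j} (∂f_j/∂x_i - ∂f_i/∂x_j) dx_i ∧ dx_j. Under the identification (dy ∧ dz, dz ∧ dx, dx ∧ dy) ↔ (e_x, e_y, e_z), the coefficients are exactly the components of curl F. Compute:
  ∂R/∂y - ∂Q/∂z = (2*z) - (-6*z) = 8*z
  ∂P/∂z - ∂R/∂x = (3*x) - (-z) = 3*x + z
  ∂Q/∂x - ∂P/∂y = (2*x - 2*y) - (2*y) = 2*x - 4*y.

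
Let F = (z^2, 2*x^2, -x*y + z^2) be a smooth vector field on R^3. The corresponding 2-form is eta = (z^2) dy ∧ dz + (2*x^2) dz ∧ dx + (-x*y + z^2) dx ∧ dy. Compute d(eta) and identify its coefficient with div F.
d(eta) = (2*z) dx ∧ dy ∧ dz; div F = 2*z

For a 2-form in R^3 of the form above, applying d gives a 3-form with coefficient ∂P/∂x + ∂Q/∂y + ∂R/∂z:
  ∂P/∂x = 0
  ∂Q/∂y = 0
  ∂R/∂z = 2*z
Sum = 2*z, which is exactly div F.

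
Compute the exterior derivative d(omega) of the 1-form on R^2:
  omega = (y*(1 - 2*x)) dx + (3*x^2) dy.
d(omega) = (8*x - 1) dx ∧ dy

For a 1-form omega = sum_i f_i dx_i, the exterior derivative is
  d(omega) = sum_{i < j} (∂f_j/∂x_i - ∂f_i/∂x_j) dx_i ∧ dx_j.
  coefficient of dx ∧ dy: ∂f_2/∂x - ∂f_1/∂y = ∂(3*x^2)/∂x - ∂(y*(1 - 2*x))/∂y = 8*x - 1
Assembling: d(omega) = (8*x - 1) dx ∧ dy.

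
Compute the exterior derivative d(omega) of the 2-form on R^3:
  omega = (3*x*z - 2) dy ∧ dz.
d(omega) = (3*z) dx ∧ dy ∧ dz

For a 2-form omega = sum_{i<j} g_{ij} dx_i ∧ dx_j, the exterior derivative is
  d(omega) = sum_{i<j} d(g_{ij}) ∧ dx_i ∧ dx_j = sum_{i<j, k} (∂g_{ij}/∂x_k) dx_k ∧ dx_i ∧ dx_j.
Expand each term, using dx_k ∧ dx_i ∧ dx_j = sgn(permutation) dx_{(a)} ∧ dx_{(b)} ∧ dx_{(c)} with (a < b < c) sorted:
  d(3*x*z - 2) includes (∂/∂x)(3*x*z - 2) dx = (3*z) dx, which multiplied by dy ∧ dz gives (3*z) dx ∧ dy ∧ dz
Collecting like 3-forms: d(omega) = (3*z) dx ∧ dy ∧ dz.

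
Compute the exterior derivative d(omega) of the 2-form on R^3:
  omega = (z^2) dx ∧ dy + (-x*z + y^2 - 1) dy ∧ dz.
d(omega) = (z) dx ∧ dy ∧ dz

For a 2-form omega = sum_{i<j} g_{ij} dx_i ∧ dx_j, the exterior derivative is
  d(omega) = sum_{i<j} d(g_{ij}) ∧ dx_i ∧ dx_j = sum_{i<j, k} (∂g_{ij}/∂x_k) dx_k ∧ dx_i ∧ dx_j.
Expand each term, using dx_k ∧ dx_i ∧ dx_j = sgn(permutation) dx_{(a)} ∧ dx_{(b)} ∧ dx_{(c)} with (a < b < c) sorted:
  d(z^2) includes (∂/∂z)(z^2) dz = (2*z) dz, which multiplied by dx ∧ dy gives (2*z) dx ∧ dy ∧ dz
  d(-x*z + y^2 - 1) includes (∂/∂x)(-x*z + y^2 - 1) dx = (-z) dx, which multiplied by dy ∧ dz gives (-z) dx ∧ dy ∧ dz
Collecting like 3-forms: d(omega) = (z) dx ∧ dy ∧ dz.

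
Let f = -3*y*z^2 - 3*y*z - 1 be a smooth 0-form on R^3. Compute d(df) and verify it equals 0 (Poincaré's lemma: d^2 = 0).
d(df) = 0

Step 1: df = sum_i (∂f/∂x_i) dx_i = (0) dx + (3*z*(-z - 1)) dy + (3*y*(-2*z - 1)) dz.
Step 2: Apply d again. Using the 1-form formula, the coefficient of dx ∧ dy in d(df) is ∂^2 f/∂x ∂y - ∂^2 f/∂y ∂x = (0) - (0) = 0 (equality of mixed partials for smooth f).
Similarly for dx ∧ dz and dy ∧ dz — all coefficients vanish. So d(df) = 0.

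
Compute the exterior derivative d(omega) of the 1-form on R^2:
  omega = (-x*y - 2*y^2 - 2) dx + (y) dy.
d(omega) = (x + 4*y) dx ∧ dy

For a 1-form omega = sum_i f_i dx_i, the exterior derivative is
  d(omega) = sum_{i < j} (∂f_j/∂x_i - ∂f_i/∂x_j) dx_i ∧ dx_j.
  coefficient of dx ∧ dy: ∂f_2/∂x - ∂f_1/∂y = ∂(y)/∂x - ∂(-x*y - 2*y^2 - 2)/∂y = x + 4*y
Assembling: d(omega) = (x + 4*y) dx ∧ dy.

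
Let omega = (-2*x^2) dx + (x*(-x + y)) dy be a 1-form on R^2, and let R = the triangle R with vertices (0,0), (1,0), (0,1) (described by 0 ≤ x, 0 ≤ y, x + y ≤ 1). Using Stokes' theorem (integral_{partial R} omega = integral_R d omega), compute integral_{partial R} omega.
integral_(partial R) omega = -1/6

Stokes: integral_partial_R omega = integral_R d omega with d omega = (∂Q/∂x - ∂P/∂y) dx ∧ dy.
  ∂Q/∂x = -2*x + y
  ∂P/∂y = 0
  integrand = ∂Q/∂x - ∂P/∂y = -2*x + y.
Integrating over R: integral_0^1 integral_0^{1-x} (-2*x + y) dy dx = -1/6.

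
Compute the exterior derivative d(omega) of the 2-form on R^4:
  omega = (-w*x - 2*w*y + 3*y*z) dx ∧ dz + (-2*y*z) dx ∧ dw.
d(omega) = (2*w - 3*z) dx ∧ dy ∧ dz + (-x) dx ∧ dz ∧ dw + (2*z) dx ∧ dy ∧ dw

For a 2-form omega = sum_{i<j} g_{ij} dx_i ∧ dx_j, the exterior derivative is
  d(omega) = sum_{i<j} d(g_{ij}) ∧ dx_i ∧ dx_j = sum_{i<j, k} (∂g_{ij}/∂x_k) dx_k ∧ dx_i ∧ dx_j.
Expand each term, using dx_k ∧ dx_i ∧ dx_j = sgn(permutation) dx_{(a)} ∧ dx_{(b)} ∧ dx_{(c)} with (a < b < c) sorted:
  d(-w*x - 2*w*y + 3*y*z) includes (∂/∂y)(-w*x - 2*w*y + 3*y*z) dy = (-2*w + 3*z) dy, which multiplied by dx ∧ dz gives (2*w - 3*z) dx ∧ dy ∧ dz
  d(-w*x - 2*w*y + 3*y*z) includes (∂/∂w)(-w*x - 2*w*y + 3*y*z) dw = (-x - 2*y) dw, which multiplied by dx ∧ dz gives (-x - 2*y) dx ∧ dz ∧ dw
  d(-2*y*z) includes (∂/∂y)(-2*y*z) dy = (-2*z) dy, which multiplied by dx ∧ dw gives (2*z) dx ∧ dy ∧ dw
  d(-2*y*z) includes (∂/∂z)(-2*y*z) dz = (-2*y) dz, which multiplied by dx ∧ dw gives (2*y) dx ∧ dz ∧ dw
Collecting like 3-forms: d(omega) = (2*w - 3*z) dx ∧ dy ∧ dz + (-x) dx ∧ dz ∧ dw + (2*z) dx ∧ dy ∧ dw.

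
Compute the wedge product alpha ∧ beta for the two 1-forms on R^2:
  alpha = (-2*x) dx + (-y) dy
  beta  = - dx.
alpha ∧ beta = (-y) dx ∧ dy

Distribute the wedge, using dx_i ∧ dx_j = -dx_j ∧ dx_i and dx_i ∧ dx_i = 0. For each pair (i, j) with i < j, the coefficient of dx_i ∧ dx_j in alpha ∧ beta is (alpha_i * beta_j - alpha_j * beta_i). Collecting: alpha ∧ beta = (-y) dx ∧ dy.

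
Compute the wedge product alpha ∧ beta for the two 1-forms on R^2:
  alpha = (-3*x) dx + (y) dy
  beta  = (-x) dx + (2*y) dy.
alpha ∧ beta = (-5*x*y) dx ∧ dy

Distribute the wedge, using dx_i ∧ dx_j = -dx_j ∧ dx_i and dx_i ∧ dx_i = 0. For each pair (i, j) with i < j, the coefficient of dx_i ∧ dx_j in alpha ∧ beta is (alpha_i * beta_j - alpha_j * beta_i). Collecting: alpha ∧ beta = (-5*x*y) dx ∧ dy.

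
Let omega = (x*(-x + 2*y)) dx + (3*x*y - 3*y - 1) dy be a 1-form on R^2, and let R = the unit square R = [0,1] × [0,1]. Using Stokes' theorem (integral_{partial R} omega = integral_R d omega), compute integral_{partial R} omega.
integral_(partial R) omega = 1/2

Stokes: integral_partial_R omega = integral_R d omega with d omega = (∂Q/∂x - ∂P/∂y) dx ∧ dy.
  ∂Q/∂x = 3*y
  ∂P/∂y = 2*x
  integrand = ∂Q/∂x - ∂P/∂y = -2*x + 3*y.
Integrating over R: integral_0^1 integral_0^1 (-2*x + 3*y) dx dy = 1/2.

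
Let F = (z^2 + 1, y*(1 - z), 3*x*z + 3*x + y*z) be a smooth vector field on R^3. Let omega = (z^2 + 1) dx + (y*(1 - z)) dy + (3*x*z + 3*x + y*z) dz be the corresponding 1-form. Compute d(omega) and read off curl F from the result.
d(omega) = (y + z) dy ∧ dz + (-z - 3) dz ∧ dx + (0) dx ∧ dy; curl F = (y + z, -z - 3, 0)

d omega = sum_{i<j} (∂f_j/∂x_i - ∂f_i/∂x_j) dx_i ∧ dx_j. Under the identification (dy ∧ dz, dz ∧ dx, dx ∧ dy) ↔ (e_x, e_y, e_z), the coefficients are exactly the components of curl F. Compute:
  ∂R/∂y - ∂Q/∂z = (z) - (-y) = y + z
  ∂P/∂z - ∂R/∂x = (2*z) - (3*z + 3) = -z - 3
  ∂Q/∂x - ∂P/∂y = (0) - (0) = 0.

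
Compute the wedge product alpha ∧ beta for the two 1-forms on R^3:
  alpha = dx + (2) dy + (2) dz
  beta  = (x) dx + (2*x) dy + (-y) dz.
alpha ∧ beta = (-2*x - y) dx ∧ dz + (-4*x - 2*y) dy ∧ dz

Distribute the wedge, using dx_i ∧ dx_j = -dx_j ∧ dx_i and dx_i ∧ dx_i = 0. For each pair (i, j) with i < j, the coefficient of dx_i ∧ dx_j in alpha ∧ beta is (alpha_i * beta_j - alpha_j * beta_i). Collecting: alpha ∧ beta = (-2*x - y) dx ∧ dz + (-4*x - 2*y) dy ∧ dz.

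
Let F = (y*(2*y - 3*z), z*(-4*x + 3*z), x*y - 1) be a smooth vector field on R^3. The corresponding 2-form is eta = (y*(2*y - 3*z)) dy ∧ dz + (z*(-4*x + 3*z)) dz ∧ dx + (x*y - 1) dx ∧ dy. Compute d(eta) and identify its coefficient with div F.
d(eta) = (0) dx ∧ dy ∧ dz; div F = 0

For a 2-form in R^3 of the form above, applying d gives a 3-form with coefficient ∂P/∂x + ∂Q/∂y + ∂R/∂z:
  ∂P/∂x = 0
  ∂Q/∂y = 0
  ∂R/∂z = 0
Sum = 0, which is exactly div F.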